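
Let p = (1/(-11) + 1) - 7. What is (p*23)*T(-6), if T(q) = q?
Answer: 9246/11 ≈ 840.54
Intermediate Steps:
p = -67/11 (p = (-1/11 + 1) - 7 = 10/11 - 7 = -67/11 ≈ -6.0909)
(p*23)*T(-6) = -67/11*23*(-6) = -1541/11*(-6) = 9246/11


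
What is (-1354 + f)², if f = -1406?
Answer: 7617600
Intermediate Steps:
(-1354 + f)² = (-1354 - 1406)² = (-2760)² = 7617600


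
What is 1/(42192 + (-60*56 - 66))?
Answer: 1/38766 ≈ 2.5796e-5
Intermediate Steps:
1/(42192 + (-60*56 - 66)) = 1/(42192 + (-3360 - 66)) = 1/(42192 - 3426) = 1/38766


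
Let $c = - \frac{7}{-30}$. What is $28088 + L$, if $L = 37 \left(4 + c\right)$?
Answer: $\frac{847339}{30} \approx 28245.0$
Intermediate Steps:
$c = \frac{7}{30}$ ($c = \left(-7\right) \left(- \frac{1}{30}\right) = \frac{7}{30} \approx 0.23333$)
$L = \frac{4699}{30}$ ($L = 37 \left(4 + \frac{7}{30}\right) = 37 \cdot \frac{127}{30} = \frac{4699}{30} \approx 156.63$)
$28088 + L = 28088 + \frac{4699}{30} = \frac{847339}{30}$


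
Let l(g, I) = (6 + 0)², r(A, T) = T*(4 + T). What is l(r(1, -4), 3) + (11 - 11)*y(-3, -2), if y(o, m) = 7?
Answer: 36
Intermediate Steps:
l(g, I) = 36 (l(g, I) = 6² = 36)
l(r(1, -4), 3) + (11 - 11)*y(-3, -2) = 36 + (11 - 11)*7 = 36 + 0*7 = 36 + 0 = 36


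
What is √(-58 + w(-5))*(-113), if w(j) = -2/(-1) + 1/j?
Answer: -113*I*√1405/5 ≈ -847.12*I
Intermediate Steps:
w(j) = 2 + 1/j (w(j) = -2*(-1) + 1/j = 2 + 1/j)
√(-58 + w(-5))*(-113) = √(-58 + (2 + 1/(-5)))*(-113) = √(-58 + (2 - ⅕))*(-113) = √(-58 + 9/5)*(-113) = √(-281/5)*(-113) = (I*√1405/5)*(-113) = -113*I*√1405/5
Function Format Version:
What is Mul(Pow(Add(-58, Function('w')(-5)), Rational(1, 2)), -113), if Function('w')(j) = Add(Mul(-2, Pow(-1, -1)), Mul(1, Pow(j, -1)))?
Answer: Mul(Rational(-113, 5), I, Pow(1405, Rational(1, 2))) ≈ Mul(-847.12, I)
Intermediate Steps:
Function('w')(j) = Add(2, Pow(j, -1)) (Function('w')(j) = Add(Mul(-2, -1), Pow(j, -1)) = Add(2, Pow(j, -1)))
Mul(Pow(Add(-58, Function('w')(-5)), Rational(1, 2)), -113) = Mul(Pow(Add(-58, Add(2, Pow(-5, -1))), Rational(1, 2)), -113) = Mul(Pow(Add(-58, Add(2, Rational(-1, 5))), Rational(1, 2)), -113) = Mul(Pow(Add(-58, Rational(9, 5)), Rational(1, 2)), -113) = Mul(Pow(Rational(-281, 5), Rational(1, 2)), -113) = Mul(Mul(Rational(1, 5), I, Pow(1405, Rational(1, 2))), -113) = Mul(Rational(-113, 5), I, Pow(1405, Rational(1, 2)))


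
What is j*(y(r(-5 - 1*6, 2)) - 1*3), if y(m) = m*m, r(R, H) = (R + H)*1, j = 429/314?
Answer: 16731/157 ≈ 106.57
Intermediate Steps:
j = 429/314 (j = 429*(1/314) = 429/314 ≈ 1.3662)
r(R, H) = H + R (r(R, H) = (H + R)*1 = H + R)
y(m) = m²
j*(y(r(-5 - 1*6, 2)) - 1*3) = 429*((2 + (-5 - 1*6))² - 1*3)/314 = 429*((2 + (-5 - 6))² - 3)/314 = 429*((2 - 11)² - 3)/314 = 429*((-9)² - 3)/314 = 429*(81 - 3)/314 = (429/314)*78 = 16731/157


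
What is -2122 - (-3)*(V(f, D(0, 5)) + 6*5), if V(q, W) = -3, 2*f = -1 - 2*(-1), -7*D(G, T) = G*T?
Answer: -2041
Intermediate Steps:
D(G, T) = -G*T/7
f = ½ (f = (-1 - 2*(-1))/2 = (-1 + 2)/2 = (½)*1 = ½ ≈ 0.50000)
-2122 - (-3)*(V(f, D(0, 5)) + 6*5) = -2122 - (-3)*(-3 + 6*5) = -2122 - (-3)*(-3 + 30) = -2122 - (-3)*27 = -2122 - 1*(-81) = -2122 + 81 = -2041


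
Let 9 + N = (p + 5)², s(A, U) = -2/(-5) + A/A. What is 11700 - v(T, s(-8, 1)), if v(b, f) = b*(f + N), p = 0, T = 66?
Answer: 52758/5 ≈ 10552.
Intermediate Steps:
s(A, U) = 7/5 (s(A, U) = -2*(-⅕) + 1 = ⅖ + 1 = 7/5)
N = 16 (N = -9 + (0 + 5)² = -9 + 5² = -9 + 25 = 16)
v(b, f) = b*(16 + f) (v(b, f) = b*(f + 16) = b*(16 + f))
11700 - v(T, s(-8, 1)) = 11700 - 66*(16 + 7/5) = 11700 - 66*87/5 = 11700 - 1*5742/5 = 11700 - 5742/5 = 52758/5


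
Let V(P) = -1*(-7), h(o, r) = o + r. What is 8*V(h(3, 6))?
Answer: 56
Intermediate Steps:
V(P) = 7
8*V(h(3, 6)) = 8*7 = 56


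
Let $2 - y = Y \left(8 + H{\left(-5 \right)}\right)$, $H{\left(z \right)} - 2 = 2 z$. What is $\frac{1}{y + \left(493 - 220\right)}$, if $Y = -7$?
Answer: $\frac{1}{275} \approx 0.0036364$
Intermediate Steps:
$H{\left(z \right)} = 2 + 2 z$
$y = 2$ ($y = 2 - - 7 \left(8 + \left(2 + 2 \left(-5\right)\right)\right) = 2 - - 7 \left(8 + \left(2 - 10\right)\right) = 2 - - 7 \left(8 - 8\right) = 2 - \left(-7\right) 0 = 2 - 0 = 2 + 0 = 2$)
$\frac{1}{y + \left(493 - 220\right)} = \frac{1}{2 + \left(493 - 220\right)} = \frac{1}{2 + 273} = \frac{1}{275}$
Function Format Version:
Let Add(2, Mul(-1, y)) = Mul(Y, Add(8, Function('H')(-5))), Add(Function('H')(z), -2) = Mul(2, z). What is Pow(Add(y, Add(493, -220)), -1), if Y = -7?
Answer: Rational(1, 275) ≈ 0.0036364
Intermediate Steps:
Function('H')(z) = Add(2, Mul(2, z))
y = 2 (y = Add(2, Mul(-1, Mul(-7, Add(8, Add(2, Mul(2, -5)))))) = Add(2, Mul(-1, Mul(-7, Add(8, Add(2, -10))))) = Add(2, Mul(-1, Mul(-7, Add(8, -8)))) = Add(2, Mul(-1, Mul(-7, 0))) = Add(2, Mul(-1, 0)) = Add(2, 0) = 2)
Pow(Add(y, Add(493, -220)), -1) = Pow(Add(2, Add(493, -220)), -1) = Pow(Add(2, 273), -1) = Pow(275, -1) = Rational(1, 275)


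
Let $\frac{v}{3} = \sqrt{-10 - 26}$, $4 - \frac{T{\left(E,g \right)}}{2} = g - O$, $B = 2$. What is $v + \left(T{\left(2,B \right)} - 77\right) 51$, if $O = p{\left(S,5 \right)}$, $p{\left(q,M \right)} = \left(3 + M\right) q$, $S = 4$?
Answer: $-459 + 18 i \approx -459.0 + 18.0 i$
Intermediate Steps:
$p{\left(q,M \right)} = q \left(3 + M\right)$
$O = 32$ ($O = 4 \left(3 + 5\right) = 4 \cdot 8 = 32$)
$T{\left(E,g \right)} = 72 - 2 g$ ($T{\left(E,g \right)} = 8 - 2 \left(g - 32\right) = 8 - 2 \left(-32 + g\right) = 8 - \left(-64 + 2 g\right) = 72 - 2 g$)
$v = 18 i$ ($v = 3 \sqrt{-10 - 26} = 3 \sqrt{-36} = 3 \cdot 6 i = 18 i \approx 18.0 i$)
$v + \left(T{\left(2,B \right)} - 77\right) 51 = 18 i + \left(\left(72 - 4\right) - 77\right) 51 = 18 i + \left(68 - 77\right) 51 = 18 i - 459 = -459 + 18 i$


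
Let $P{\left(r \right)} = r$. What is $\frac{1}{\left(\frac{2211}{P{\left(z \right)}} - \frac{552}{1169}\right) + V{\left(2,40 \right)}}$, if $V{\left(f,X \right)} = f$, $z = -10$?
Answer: $- \frac{11690}{2566799} \approx -0.0045543$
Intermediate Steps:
$\frac{1}{\left(\frac{2211}{P{\left(z \right)}} - \frac{552}{1169}\right) + V{\left(2,40 \right)}} = \frac{1}{\left(\frac{2211}{-10} - \frac{552}{1169}\right) + 2} = \frac{1}{\left(2211 \left(- \frac{1}{10}\right) - \frac{552}{1169}\right) + 2} = \frac{1}{\left(- \frac{2211}{10} - \frac{552}{1169}\right) + 2} = \frac{1}{- \frac{2590179}{11690} + 2} = \frac{1}{- \frac{2566799}{11690}} = - \frac{11690}{2566799}$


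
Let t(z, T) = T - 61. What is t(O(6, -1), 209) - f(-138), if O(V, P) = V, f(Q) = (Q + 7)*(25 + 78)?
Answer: 13641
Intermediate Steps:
f(Q) = 721 + 103*Q (f(Q) = (7 + Q)*103 = 721 + 103*Q)
t(z, T) = -61 + T
t(O(6, -1), 209) - f(-138) = (-61 + 209) - (721 + 103*(-138)) = 148 - (721 - 14214) = 148 - 1*(-13493) = 148 + 13493 = 13641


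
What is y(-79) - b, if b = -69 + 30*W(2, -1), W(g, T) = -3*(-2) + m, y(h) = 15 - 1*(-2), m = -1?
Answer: -64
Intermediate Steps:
y(h) = 17 (y(h) = 15 + 2 = 17)
W(g, T) = 5 (W(g, T) = -3*(-2) - 1 = 6 - 1 = 5)
b = 81 (b = -69 + 30*5 = -69 + 150 = 81)
y(-79) - b = 17 - 1*81 = 17 - 81 = -64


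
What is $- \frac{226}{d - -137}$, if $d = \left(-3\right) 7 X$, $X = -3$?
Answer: $- \frac{113}{100} \approx -1.13$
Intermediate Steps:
$d = 63$ ($d = \left(-3\right) 7 \left(-3\right) = \left(-21\right) \left(-3\right) = 63$)
$- \frac{226}{d - -137} = - \frac{226}{63 - -137} = - \frac{226}{63 + 137} = - \frac{226}{200} = \left(-226\right) \frac{1}{200} = - \frac{113}{100}$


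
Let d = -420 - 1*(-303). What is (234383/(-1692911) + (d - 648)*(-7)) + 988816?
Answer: 1683042787398/1692911 ≈ 9.9417e+5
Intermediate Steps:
d = -117 (d = -420 + 303 = -117)
(234383/(-1692911) + (d - 648)*(-7)) + 988816 = (234383/(-1692911) + (-117 - 648)*(-7)) + 988816 = (234383*(-1/1692911) - 765*(-7)) + 988816 = (-234383/1692911 + 5355) + 988816 = 9065304022/1692911 + 988816 = 1683042787398/1692911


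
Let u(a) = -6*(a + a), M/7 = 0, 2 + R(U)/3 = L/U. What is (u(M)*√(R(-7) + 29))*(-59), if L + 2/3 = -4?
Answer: 0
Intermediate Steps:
L = -14/3 (L = -⅔ - 4 = -14/3 ≈ -4.6667)
R(U) = -6 - 14/U (R(U) = -6 + 3*(-14/(3*U)) = -6 - 14/U)
M = 0 (M = 7*0 = 0)
u(a) = -12*a
(u(M)*√(R(-7) + 29))*(-59) = ((-12*0)*√((-6 - 14/(-7)) + 29))*(-59) = (0*√((-6 - 14*(-⅐)) + 29))*(-59) = (0*√((-6 + 2) + 29))*(-59) = (0*√(-4 + 29))*(-59) = (0*√25)*(-59) = (0*5)*(-59) = 0*(-59) = 0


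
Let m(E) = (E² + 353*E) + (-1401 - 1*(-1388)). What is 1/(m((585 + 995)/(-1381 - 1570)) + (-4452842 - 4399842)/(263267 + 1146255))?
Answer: -6137341397161/1276532037714975 ≈ -0.0048078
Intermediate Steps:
m(E) = -13 + E² + 353*E (m(E) = (E² + 353*E) + (-1401 + 1388) = (E² + 353*E) - 13 = -13 + E² + 353*E)
1/(m((585 + 995)/(-1381 - 1570)) + (-4452842 - 4399842)/(263267 + 1146255)) = 1/((-13 + ((585 + 995)/(-1381 - 1570))² + 353*((585 + 995)/(-1381 - 1570))) + (-4452842 - 4399842)/(263267 + 1146255)) = 1/((-13 + (1580/(-2951))² + 353*(1580/(-2951))) - 8852684/1409522) = 1/((-13 + (1580*(-1/2951))² + 353*(1580*(-1/2951))) - 8852684*1/1409522) = 1/((-13 + (-1580/2951)² + 353*(-1580/2951)) - 4426342/704761) = 1/((-13 + 2496400/8708401 - 557740/2951) - 4426342/704761) = 1/(-1756603553/8708401 - 4426342/704761) = 1/(-1276532037714975/6137341397161) = -6137341397161/1276532037714975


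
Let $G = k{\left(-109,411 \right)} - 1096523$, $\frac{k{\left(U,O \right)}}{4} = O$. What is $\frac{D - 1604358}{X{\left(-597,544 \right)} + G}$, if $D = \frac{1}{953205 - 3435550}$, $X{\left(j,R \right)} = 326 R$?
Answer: $\frac{3982570059511}{2277638419575} \approx 1.7486$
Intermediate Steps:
$k{\left(U,O \right)} = 4 O$
$G = -1094879$ ($G = 4 \cdot 411 - 1096523 = 1644 - 1096523 = -1094879$)
$D = - \frac{1}{2482345}$ ($D = \frac{1}{-2482345} = - \frac{1}{2482345} \approx -4.0284 \cdot 10^{-7}$)
$\frac{D - 1604358}{X{\left(-597,544 \right)} + G} = \frac{- \frac{1}{2482345} - 1604358}{326 \cdot 544 - 1094879} = - \frac{3982570059511}{2482345 \left(177344 - 1094879\right)} = - \frac{3982570059511}{2482345 \left(-917535\right)} = \left(- \frac{3982570059511}{2482345}\right) \left(- \frac{1}{917535}\right) = \frac{3982570059511}{2277638419575}$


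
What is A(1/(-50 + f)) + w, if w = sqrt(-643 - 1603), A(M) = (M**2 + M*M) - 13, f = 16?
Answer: -7513/578 + I*sqrt(2246) ≈ -12.998 + 47.392*I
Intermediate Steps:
A(M) = -13 + 2*M**2 (A(M) = (M**2 + M**2) - 13 = 2*M**2 - 13 = -13 + 2*M**2)
w = I*sqrt(2246) (w = sqrt(-2246) = I*sqrt(2246) ≈ 47.392*I)
A(1/(-50 + f)) + w = (-13 + 2*(1/(-50 + 16))**2) + I*sqrt(2246) = (-13 + 2*(1/(-34))**2) + I*sqrt(2246) = (-13 + 2*(-1/34)**2) + I*sqrt(2246) = (-13 + 2*(1/1156)) + I*sqrt(2246) = (-13 + 1/578) + I*sqrt(2246) = -7513/578 + I*sqrt(2246)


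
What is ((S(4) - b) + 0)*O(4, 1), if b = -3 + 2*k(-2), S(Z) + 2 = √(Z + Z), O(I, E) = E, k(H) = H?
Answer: 5 + 2*√2 ≈ 7.8284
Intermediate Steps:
S(Z) = -2 + √2*√Z (S(Z) = -2 + √(Z + Z) = -2 + √(2*Z) = -2 + √2*√Z)
b = -7 (b = -3 + 2*(-2) = -3 - 4 = -7)
((S(4) - b) + 0)*O(4, 1) = (((-2 + √2*√4) - 1*(-7)) + 0)*1 = (((-2 + √2*2) + 7) + 0)*1 = (((-2 + 2*√2) + 7) + 0)*1 = ((5 + 2*√2) + 0)*1 = (5 + 2*√2)*1 = 5 + 2*√2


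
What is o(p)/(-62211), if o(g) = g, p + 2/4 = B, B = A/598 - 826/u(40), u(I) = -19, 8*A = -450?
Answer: -1948793/2827365528 ≈ -0.00068926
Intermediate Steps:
A = -225/4 (A = (1/8)*(-450) = -225/4 ≈ -56.250)
B = 1971517/45448 (B = -225/4/598 - 826/(-19) = -225/4*1/598 - 826*(-1/19) = -225/2392 + 826/19 = 1971517/45448 ≈ 43.380)
p = 1948793/45448 (p = -1/2 + 1971517/45448 = 1948793/45448 ≈ 42.880)
o(p)/(-62211) = (1948793/45448)/(-62211) = (1948793/45448)*(-1/62211) = -1948793/2827365528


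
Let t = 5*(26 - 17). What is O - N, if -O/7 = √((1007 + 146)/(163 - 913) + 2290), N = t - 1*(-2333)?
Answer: -2378 - 7*√51490410/150 ≈ -2712.9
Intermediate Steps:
t = 45 (t = 5*9 = 45)
N = 2378 (N = 45 - 1*(-2333) = 45 + 2333 = 2378)
O = -7*√51490410/150 (O = -7*√((1007 + 146)/(163 - 913) + 2290) = -7*√(1153/(-750) + 2290) = -7*√(1153*(-1/750) + 2290) = -7*√(-1153/750 + 2290) = -7*√51490410/150 ≈ -334.87)
O - N = -7*√51490410/150 - 1*2378 = -7*√51490410/150 - 2378 = -2378 - 7*√51490410/150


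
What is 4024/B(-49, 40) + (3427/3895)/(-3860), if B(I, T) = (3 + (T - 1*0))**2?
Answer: 60493296277/27799160300 ≈ 2.1761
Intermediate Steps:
B(I, T) = (3 + T)**2 (B(I, T) = (3 + (T + 0))**2 = (3 + T)**2)
4024/B(-49, 40) + (3427/3895)/(-3860) = 4024/((3 + 40)**2) + (3427/3895)/(-3860) = 4024/(43**2) + (3427*(1/3895))*(-1/3860) = 4024/1849 + (3427/3895)*(-1/3860) = 4024*(1/1849) - 3427/15034700 = 4024/1849 - 3427/15034700 = 60493296277/27799160300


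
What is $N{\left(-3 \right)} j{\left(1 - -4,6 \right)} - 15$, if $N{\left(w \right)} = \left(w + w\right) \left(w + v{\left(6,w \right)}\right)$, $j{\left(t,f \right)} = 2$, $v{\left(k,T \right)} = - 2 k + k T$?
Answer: $381$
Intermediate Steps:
$v{\left(k,T \right)} = - 2 k + T k$
$N{\left(w \right)} = 2 w \left(-12 + 7 w\right)$ ($N{\left(w \right)} = \left(w + w\right) \left(w + 6 \left(-2 + w\right)\right) = 2 w \left(w + \left(-12 + 6 w\right)\right) = 2 w \left(-12 + 7 w\right)$)
$N{\left(-3 \right)} j{\left(1 - -4,6 \right)} - 15 = 2 \left(-3\right) \left(-12 + 7 \left(-3\right)\right) 2 - 15 = 2 \left(-3\right) \left(-12 - 21\right) 2 - 15 = 2 \left(-3\right) \left(-33\right) 2 - 15 = 198 \cdot 2 - 15 = 396 - 15 = 381$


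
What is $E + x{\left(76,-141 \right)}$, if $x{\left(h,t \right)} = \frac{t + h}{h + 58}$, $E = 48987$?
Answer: $\frac{6564193}{134} \approx 48987.0$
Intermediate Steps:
$x{\left(h,t \right)} = \frac{h + t}{58 + h}$
$E + x{\left(76,-141 \right)} = 48987 + \frac{76 - 141}{58 + 76} = 48987 + \frac{1}{134} \left(-65\right) = 48987 - \frac{65}{134} = \frac{6564193}{134}$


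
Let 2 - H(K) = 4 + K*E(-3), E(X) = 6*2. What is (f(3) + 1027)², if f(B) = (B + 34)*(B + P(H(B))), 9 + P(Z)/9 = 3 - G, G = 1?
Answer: 1423249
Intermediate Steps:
E(X) = 12
H(K) = -2 - 12*K (H(K) = 2 - (4 + K*12) = 2 - (4 + 12*K) = 2 + (-4 - 12*K) = -2 - 12*K)
P(Z) = -63 (P(Z) = -81 + 9*(3 - 1*1) = -81 + 9*(3 - 1) = -81 + 9*2 = -81 + 18 = -63)
f(B) = (-63 + B)*(34 + B) (f(B) = (B + 34)*(B - 63) = (34 + B)*(-63 + B) = (-63 + B)*(34 + B))
(f(3) + 1027)² = ((-2142 + 3² - 29*3) + 1027)² = ((-2142 + 9 - 87) + 1027)² = (-2220 + 1027)² = (-1193)² = 1423249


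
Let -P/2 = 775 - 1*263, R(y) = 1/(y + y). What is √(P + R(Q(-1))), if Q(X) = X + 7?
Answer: I*√36861/6 ≈ 31.999*I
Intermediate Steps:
Q(X) = 7 + X
R(y) = 1/(2*y)
P = -1024 (P = -2*(775 - 1*263) = -2*(775 - 263) = -2*512 = -1024)
√(P + R(Q(-1))) = √(-1024 + 1/(2*(7 - 1))) = √(-1024 + (½)/6) = √(-1024 + (½)*(⅙)) = √(-1024 + 1/12) = √(-12287/12) = I*√36861/6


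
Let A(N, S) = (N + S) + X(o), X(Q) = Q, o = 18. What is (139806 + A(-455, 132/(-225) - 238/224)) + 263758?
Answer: 483750421/1200 ≈ 4.0313e+5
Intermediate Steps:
A(N, S) = 18 + N + S (A(N, S) = (N + S) + 18 = 18 + N + S)
(139806 + A(-455, 132/(-225) - 238/224)) + 263758 = (139806 + (18 - 455 + (132/(-225) - 238/224))) + 263758 = (139806 + (18 - 455 + (132*(-1/225) - 238*1/224))) + 263758 = (139806 + (18 - 455 + (-44/75 - 17/16))) + 263758 = (139806 + (18 - 455 - 1979/1200)) + 263758 = (139806 - 526379/1200) + 263758 = 167240821/1200 + 263758 = 483750421/1200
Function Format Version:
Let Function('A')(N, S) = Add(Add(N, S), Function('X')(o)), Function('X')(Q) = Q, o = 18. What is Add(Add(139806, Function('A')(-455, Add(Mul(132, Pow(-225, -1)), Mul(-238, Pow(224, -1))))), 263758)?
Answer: Rational(483750421, 1200) ≈ 4.0313e+5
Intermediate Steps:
Function('A')(N, S) = Add(18, N, S) (Function('A')(N, S) = Add(Add(N, S), 18) = Add(18, N, S))
Add(Add(139806, Function('A')(-455, Add(Mul(132, Pow(-225, -1)), Mul(-238, Pow(224, -1))))), 263758) = Add(Add(139806, Add(18, -455, Add(Mul(132, Pow(-225, -1)), Mul(-238, Pow(224, -1))))), 263758) = Add(Add(139806, Add(18, -455, Add(Mul(132, Rational(-1, 225)), Mul(-238, Rational(1, 224))))), 263758) = Add(Add(139806, Add(18, -455, Add(Rational(-44, 75), Rational(-17, 16)))), 263758) = Add(Add(139806, Add(18, -455, Rational(-1979, 1200))), 263758) = Add(Add(139806, Rational(-526379, 1200)), 263758) = Add(Rational(167240821, 1200), 263758) = Rational(483750421, 1200)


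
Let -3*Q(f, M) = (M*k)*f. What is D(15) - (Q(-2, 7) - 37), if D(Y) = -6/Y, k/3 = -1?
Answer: 253/5 ≈ 50.600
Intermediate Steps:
k = -3 (k = 3*(-1) = -3)
Q(f, M) = M*f (Q(f, M) = -M*(-3)*f/3 = -(-3*M)*f/3 = -(-1)*M*f = M*f)
D(15) - (Q(-2, 7) - 37) = -6/15 - (7*(-2) - 37) = -6*1/15 - (-14 - 37) = -⅖ - 1*(-51) = -⅖ + 51 = 253/5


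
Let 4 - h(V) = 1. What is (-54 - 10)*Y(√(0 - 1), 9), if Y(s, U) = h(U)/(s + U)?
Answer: -864/41 + 96*I/41 ≈ -21.073 + 2.3415*I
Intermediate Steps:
h(V) = 3 (h(V) = 4 - 1*1 = 4 - 1 = 3)
Y(s, U) = 3/(U + s) (Y(s, U) = 3/(s + U) = 3/(U + s))
(-54 - 10)*Y(√(0 - 1), 9) = (-54 - 10)*(3/(9 + √(0 - 1))) = -192/(9 + √(-1)) = -192/(9 + I) = -192*(9 - I)/82 = -96*(9 - I)/41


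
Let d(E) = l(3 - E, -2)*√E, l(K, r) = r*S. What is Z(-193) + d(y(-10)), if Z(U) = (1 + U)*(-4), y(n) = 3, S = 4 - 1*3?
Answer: 768 - 2*√3 ≈ 764.54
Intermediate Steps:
S = 1 (S = 4 - 3 = 1)
Z(U) = -4 - 4*U
l(K, r) = r (l(K, r) = r*1 = r)
d(E) = -2*√E
Z(-193) + d(y(-10)) = (-4 - 4*(-193)) - 2*√3 = (-4 + 772) - 2*√3 = 768 - 2*√3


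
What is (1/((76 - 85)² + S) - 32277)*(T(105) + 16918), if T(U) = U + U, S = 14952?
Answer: -8310850557920/15033 ≈ -5.5284e+8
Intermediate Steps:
T(U) = 2*U
(1/((76 - 85)² + S) - 32277)*(T(105) + 16918) = (1/((76 - 85)² + 14952) - 32277)*(2*105 + 16918) = (1/((-9)² + 14952) - 32277)*(210 + 16918) = (1/(81 + 14952) - 32277)*17128 = (1/15033 - 32277)*17128 = -485220140/15033*17128 = -8310850557920/15033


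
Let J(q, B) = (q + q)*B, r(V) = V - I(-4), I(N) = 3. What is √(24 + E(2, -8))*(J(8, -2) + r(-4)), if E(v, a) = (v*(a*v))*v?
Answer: -78*I*√10 ≈ -246.66*I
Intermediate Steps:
E(v, a) = a*v³ (E(v, a) = (a*v²)*v = a*v³)
r(V) = -3 + V (r(V) = V - 1*3 = V - 3 = -3 + V)
J(q, B) = 2*B*q (J(q, B) = (2*q)*B = 2*B*q)
√(24 + E(2, -8))*(J(8, -2) + r(-4)) = √(24 - 8*2³)*(2*(-2)*8 + (-3 - 4)) = √(24 - 8*8)*(-32 - 7) = √(24 - 64)*(-39) = √(-40)*(-39) = (2*I*√10)*(-39) = -78*I*√10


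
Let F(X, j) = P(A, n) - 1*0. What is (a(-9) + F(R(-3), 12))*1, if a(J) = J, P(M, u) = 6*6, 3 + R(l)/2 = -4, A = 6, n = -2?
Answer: 27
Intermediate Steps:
R(l) = -14 (R(l) = -6 + 2*(-4) = -6 - 8 = -14)
P(M, u) = 36
F(X, j) = 36 (F(X, j) = 36 - 1*0 = 36 + 0 = 36)
(a(-9) + F(R(-3), 12))*1 = (-9 + 36)*1 = 27*1 = 27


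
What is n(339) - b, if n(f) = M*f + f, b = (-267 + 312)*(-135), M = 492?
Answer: 173202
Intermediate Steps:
b = -6075 (b = 45*(-135) = -6075)
n(f) = 493*f (n(f) = 492*f + f = 493*f)
n(339) - b = 493*339 - 1*(-6075) = 167127 + 6075 = 173202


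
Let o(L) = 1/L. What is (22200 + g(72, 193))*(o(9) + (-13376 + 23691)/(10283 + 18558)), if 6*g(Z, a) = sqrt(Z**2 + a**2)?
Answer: 900402400/86523 + 60838*sqrt(42433)/778707 ≈ 10423.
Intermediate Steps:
g(Z, a) = sqrt(Z**2 + a**2)/6
(22200 + g(72, 193))*(o(9) + (-13376 + 23691)/(10283 + 18558)) = (22200 + sqrt(72**2 + 193**2)/6)*(1/9 + (-13376 + 23691)/(10283 + 18558)) = (22200 + sqrt(5184 + 37249)/6)*(1/9 + 10315/28841) = (22200 + sqrt(42433)/6)*(1/9 + 10315*(1/28841)) = (22200 + sqrt(42433)/6)*(1/9 + 10315/28841) = (22200 + sqrt(42433)/6)*(121676/259569) = 900402400/86523 + 60838*sqrt(42433)/778707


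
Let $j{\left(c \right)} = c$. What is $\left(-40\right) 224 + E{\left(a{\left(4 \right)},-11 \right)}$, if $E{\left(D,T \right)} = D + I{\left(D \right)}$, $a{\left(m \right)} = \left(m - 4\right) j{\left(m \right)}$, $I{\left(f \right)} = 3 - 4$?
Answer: $-8961$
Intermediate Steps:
$I{\left(f \right)} = -1$ ($I{\left(f \right)} = 3 - 4 = -1$)
$a{\left(m \right)} = m \left(-4 + m\right)$ ($a{\left(m \right)} = \left(m - 4\right) m = \left(-4 + m\right) m = m \left(-4 + m\right)$)
$E{\left(D,T \right)} = -1 + D$ ($E{\left(D,T \right)} = D - 1 = -1 + D$)
$\left(-40\right) 224 + E{\left(a{\left(4 \right)},-11 \right)} = \left(-40\right) 224 - \left(1 - 4 \left(-4 + 4\right)\right) = -8960 + \left(-1 + 4 \cdot 0\right) = -8960 + \left(-1 + 0\right) = -8960 - 1 = -8961$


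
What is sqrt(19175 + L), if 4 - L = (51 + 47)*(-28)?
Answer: sqrt(21923) ≈ 148.06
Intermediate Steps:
L = 2748 (L = 4 - (51 + 47)*(-28) = 4 - 98*(-28) = 4 - 1*(-2744) = 4 + 2744 = 2748)
sqrt(19175 + L) = sqrt(19175 + 2748) = sqrt(21923)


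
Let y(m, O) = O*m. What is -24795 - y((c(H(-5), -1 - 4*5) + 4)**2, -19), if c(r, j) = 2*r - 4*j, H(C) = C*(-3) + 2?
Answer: 258001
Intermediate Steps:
H(C) = 2 - 3*C (H(C) = -3*C + 2 = 2 - 3*C)
c(r, j) = -4*j + 2*r
-24795 - y((c(H(-5), -1 - 4*5) + 4)**2, -19) = -24795 - (-19)*((-4*(-1 - 4*5) + 2*(2 - 3*(-5))) + 4)**2 = -24795 - (-19)*((-4*(-1 - 20) + 2*(2 + 15)) + 4)**2 = -24795 - (-19)*((-4*(-21) + 2*17) + 4)**2 = -24795 - (-19)*((84 + 34) + 4)**2 = -24795 - (-19)*(118 + 4)**2 = -24795 - (-19)*122**2 = -24795 - (-19)*14884 = -24795 - 1*(-282796) = -24795 + 282796 = 258001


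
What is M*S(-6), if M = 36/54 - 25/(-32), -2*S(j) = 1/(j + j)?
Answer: 139/2304 ≈ 0.060330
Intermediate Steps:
S(j) = -1/(4*j) (S(j) = -1/(2*(j + j)) = -1/(2*j)/2 = -1/(4*j))
M = 139/96 (M = 36*(1/54) - 25*(-1/32) = ⅔ + 25/32 = 139/96 ≈ 1.4479)
M*S(-6) = 139*(-¼/(-6))/96 = 139*(-¼*(-⅙))/96 = (139/96)*(1/24) = 139/2304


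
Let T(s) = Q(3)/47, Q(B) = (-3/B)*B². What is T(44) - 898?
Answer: -42215/47 ≈ -898.19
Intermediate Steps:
Q(B) = -3*B
T(s) = -9/47 (T(s) = -3*3/47 = -9*1/47 = -9/47)
T(44) - 898 = -9/47 - 898 = -42215/47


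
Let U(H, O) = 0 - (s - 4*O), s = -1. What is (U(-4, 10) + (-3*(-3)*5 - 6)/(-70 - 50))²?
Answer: 2647129/1600 ≈ 1654.5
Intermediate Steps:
U(H, O) = 1 + 4*O (U(H, O) = 0 - (-1 - 4*O) = 0 + (1 + 4*O) = 1 + 4*O)
(U(-4, 10) + (-3*(-3)*5 - 6)/(-70 - 50))² = ((1 + 4*10) + (-3*(-3)*5 - 6)/(-70 - 50))² = ((1 + 40) + (9*5 - 6)/(-120))² = (41 + (45 - 6)*(-1/120))² = (41 + 39*(-1/120))² = (41 - 13/40)² = (1627/40)² = 2647129/1600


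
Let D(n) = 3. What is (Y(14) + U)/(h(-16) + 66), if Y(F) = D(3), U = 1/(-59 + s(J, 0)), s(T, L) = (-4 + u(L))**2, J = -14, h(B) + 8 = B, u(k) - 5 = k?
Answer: 173/2436 ≈ 0.071018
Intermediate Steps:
u(k) = 5 + k
h(B) = -8 + B
s(T, L) = (1 + L)**2 (s(T, L) = (-4 + (5 + L))**2 = (1 + L)**2)
U = -1/58 (U = 1/(-59 + (1 + 0)**2) = 1/(-59 + 1**2) = 1/(-59 + 1) = 1/(-58) = -1/58 ≈ -0.017241)
Y(F) = 3
(Y(14) + U)/(h(-16) + 66) = (3 - 1/58)/((-8 - 16) + 66) = 173/(58*(-24 + 66)) = (173/58)/42 = (173/58)*(1/42) = 173/2436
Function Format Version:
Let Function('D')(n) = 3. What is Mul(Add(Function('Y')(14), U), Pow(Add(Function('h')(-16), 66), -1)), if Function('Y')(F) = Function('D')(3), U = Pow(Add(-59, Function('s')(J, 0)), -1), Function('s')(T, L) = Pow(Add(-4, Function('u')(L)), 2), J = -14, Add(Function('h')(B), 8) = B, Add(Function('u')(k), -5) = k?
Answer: Rational(173, 2436) ≈ 0.071018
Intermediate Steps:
Function('u')(k) = Add(5, k)
Function('h')(B) = Add(-8, B)
Function('s')(T, L) = Pow(Add(1, L), 2) (Function('s')(T, L) = Pow(Add(-4, Add(5, L)), 2) = Pow(Add(1, L), 2))
U = Rational(-1, 58) (U = Pow(Add(-59, Pow(Add(1, 0), 2)), -1) = Pow(Add(-59, Pow(1, 2)), -1) = Pow(Add(-59, 1), -1) = Pow(-58, -1) = Rational(-1, 58) ≈ -0.017241)
Function('Y')(F) = 3
Mul(Add(Function('Y')(14), U), Pow(Add(Function('h')(-16), 66), -1)) = Mul(Add(3, Rational(-1, 58)), Pow(Add(Add(-8, -16), 66), -1)) = Mul(Rational(173, 58), Pow(Add(-24, 66), -1)) = Mul(Rational(173, 58), Pow(42, -1)) = Mul(Rational(173, 58), Rational(1, 42)) = Rational(173, 2436)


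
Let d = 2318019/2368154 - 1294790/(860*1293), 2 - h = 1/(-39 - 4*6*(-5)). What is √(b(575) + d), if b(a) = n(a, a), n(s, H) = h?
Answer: 2*√17573216190629623058321/197500491369 ≈ 1.3424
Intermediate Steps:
h = 161/81 (h = 2 - 1/(-39 - 4*6*(-5)) = 2 - 1/(-39 - 24*(-5)) = 2 - 1/(-39 + 120) = 2 - 1/81 = 161/81 ≈ 1.9877)
n(s, H) = 161/81
b(a) = 161/81
d = -12216783751/65833497123 (d = 2318019*(1/2368154) - 1294790/1111980 = 2318019/2368154 - 1294790*1/1111980 = 2318019/2368154 - 129479/111198 = -12216783751/65833497123 ≈ -0.18557)
√(b(575) + d) = √(161/81 - 12216783751/65833497123) = √(3203211184324/1777504422321) = 2*√17573216190629623058321/197500491369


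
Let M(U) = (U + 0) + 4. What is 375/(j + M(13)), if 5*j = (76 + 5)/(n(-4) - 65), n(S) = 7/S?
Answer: 166875/7457 ≈ 22.378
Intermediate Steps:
M(U) = 4 + U (M(U) = U + 4 = 4 + U)
j = -108/445 (j = ((76 + 5)/(7/(-4) - 65))/5 = (81/(7*(-¼) - 65))/5 = (81/(-7/4 - 65))/5 = (81/(-267/4))/5 = (81*(-4/267))/5 = (⅕)*(-108/89) = -108/445 ≈ -0.24270)
375/(j + M(13)) = 375/(-108/445 + (4 + 13)) = 375/(-108/445 + 17) = 375/(7457/445) = 375*(445/7457) = 166875/7457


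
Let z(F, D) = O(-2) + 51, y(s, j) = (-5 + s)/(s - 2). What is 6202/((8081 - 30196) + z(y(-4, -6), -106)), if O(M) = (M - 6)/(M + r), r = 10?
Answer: -6202/22065 ≈ -0.28108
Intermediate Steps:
y(s, j) = (-5 + s)/(-2 + s)
O(M) = (-6 + M)/(10 + M) (O(M) = (M - 6)/(M + 10) = (-6 + M)/(10 + M))
z(F, D) = 50 (z(F, D) = (-6 - 2)/(10 - 2) + 51 = -8/8 + 51 = (1/8)*(-8) + 51 = -1 + 51 = 50)
6202/((8081 - 30196) + z(y(-4, -6), -106)) = 6202/((8081 - 30196) + 50) = 6202/(-22115 + 50) = 6202/(-22065) = 6202*(-1/22065) = -6202/22065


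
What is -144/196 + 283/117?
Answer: 9655/5733 ≈ 1.6841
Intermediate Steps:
-144/196 + 283/117 = -144*1/196 + 283*(1/117) = -36/49 + 283/117 = 9655/5733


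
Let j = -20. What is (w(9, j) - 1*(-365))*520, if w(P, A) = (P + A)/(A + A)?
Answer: 189943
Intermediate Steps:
w(P, A) = (A + P)/(2*A) (w(P, A) = (A + P)/((2*A)) = (A + P)*(1/(2*A)) = (A + P)/(2*A))
(w(9, j) - 1*(-365))*520 = ((1/2)*(-20 + 9)/(-20) - 1*(-365))*520 = ((1/2)*(-1/20)*(-11) + 365)*520 = (11/40 + 365)*520 = (14611/40)*520 = 189943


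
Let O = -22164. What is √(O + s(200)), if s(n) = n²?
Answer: 14*√91 ≈ 133.55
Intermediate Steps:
√(O + s(200)) = √(-22164 + 200²) = √(-22164 + 40000) = √17836 = 14*√91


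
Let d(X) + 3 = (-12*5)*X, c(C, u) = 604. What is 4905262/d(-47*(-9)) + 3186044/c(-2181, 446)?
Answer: 19477144151/3832833 ≈ 5081.7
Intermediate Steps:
d(X) = -3 - 60*X (d(X) = -3 + (-12*5)*X = -3 - 60*X)
4905262/d(-47*(-9)) + 3186044/c(-2181, 446) = 4905262/(-3 - (-2820)*(-9)) + 3186044/604 = 4905262/(-3 - 60*423) + 3186044*(1/604) = 4905262/(-3 - 25380) + 796511/151 = 4905262/(-25383) + 796511/151 = 4905262*(-1/25383) + 796511/151 = -4905262/25383 + 796511/151 = 19477144151/3832833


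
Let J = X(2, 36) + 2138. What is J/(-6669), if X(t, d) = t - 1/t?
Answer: -4279/13338 ≈ -0.32081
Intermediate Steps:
J = 4279/2 (J = (2 - 1/2) + 2138 = (2 - 1*½) + 2138 = (2 - ½) + 2138 = 3/2 + 2138 = 4279/2 ≈ 2139.5)
J/(-6669) = (4279/2)/(-6669) = (4279/2)*(-1/6669) = -4279/13338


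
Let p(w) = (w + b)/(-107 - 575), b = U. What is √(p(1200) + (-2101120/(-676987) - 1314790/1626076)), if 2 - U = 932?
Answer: √66904568458510531919247560010/187691909368546 ≈ 1.3781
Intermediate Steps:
U = -930 (U = 2 - 1*932 = 2 - 932 = -930)
b = -930
p(w) = 15/11 - w/682 (p(w) = (w - 930)/(-107 - 575) = (-930 + w)/(-682) = (-930 + w)*(-1/682) = 15/11 - w/682)
√(p(1200) + (-2101120/(-676987) - 1314790/1626076)) = √((15/11 - 1/682*1200) + (-2101120/(-676987) - 1314790/1626076)) = √((15/11 - 600/341) + (-2101120*(-1/676987) - 1314790*1/1626076)) = √(-135/341 + (2101120/676987 - 657395/813038)) = √(-135/341 + 1263242533695/550416156506) = √(356459522861685/187691909368546) = √66904568458510531919247560010/187691909368546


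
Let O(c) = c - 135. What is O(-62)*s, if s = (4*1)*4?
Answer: -3152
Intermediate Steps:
O(c) = -135 + c
s = 16 (s = 4*4 = 16)
O(-62)*s = (-135 - 62)*16 = -197*16 = -3152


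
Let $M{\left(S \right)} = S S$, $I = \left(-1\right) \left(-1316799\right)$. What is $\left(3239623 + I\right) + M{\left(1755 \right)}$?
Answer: $7636447$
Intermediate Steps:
$I = 1316799$
$M{\left(S \right)} = S^{2}$
$\left(3239623 + I\right) + M{\left(1755 \right)} = \left(3239623 + 1316799\right) + 1755^{2} = 4556422 + 3080025 = 7636447$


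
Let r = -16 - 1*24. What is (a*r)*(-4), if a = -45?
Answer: -7200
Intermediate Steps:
r = -40 (r = -16 - 24 = -40)
(a*r)*(-4) = -45*(-40)*(-4) = 1800*(-4) = -7200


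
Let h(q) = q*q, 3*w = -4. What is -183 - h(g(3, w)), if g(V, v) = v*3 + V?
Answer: -184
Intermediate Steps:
w = -4/3 (w = (⅓)*(-4) = -4/3 ≈ -1.3333)
g(V, v) = V + 3*v (g(V, v) = 3*v + V = V + 3*v)
h(q) = q²
-183 - h(g(3, w)) = -183 - (3 + 3*(-4/3))² = -183 - (3 - 4)² = -183 - 1*(-1)² = -183 - 1*1 = -183 - 1 = -184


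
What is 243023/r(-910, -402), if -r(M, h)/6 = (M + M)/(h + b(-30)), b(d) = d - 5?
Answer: -106201051/10920 ≈ -9725.4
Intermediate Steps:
b(d) = -5 + d
r(M, h) = -12*M/(-35 + h) (r(M, h) = -6*(M + M)/(h + (-5 - 30)) = -6*2*M/(h - 35) = -6*2*M/(-35 + h) = -12*M/(-35 + h))
243023/r(-910, -402) = 243023/((-12*(-910)/(-35 - 402))) = 243023/((-12*(-910)/(-437))) = 243023/((-12*(-910)*(-1/437))) = 243023/(-10920/437) = 243023*(-437/10920) = -106201051/10920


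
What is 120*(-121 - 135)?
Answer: -30720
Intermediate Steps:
120*(-121 - 135) = 120*(-256) = -30720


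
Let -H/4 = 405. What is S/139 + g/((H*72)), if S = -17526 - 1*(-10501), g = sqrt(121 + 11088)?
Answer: -7025/139 - sqrt(11209)/116640 ≈ -50.540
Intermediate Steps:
H = -1620 (H = -4*405 = -1620)
g = sqrt(11209) ≈ 105.87
S = -7025 (S = -17526 + 10501 = -7025)
S/139 + g/((H*72)) = -7025/139 + sqrt(11209)/((-1620*72)) = -7025*1/139 + sqrt(11209)/(-116640) = -7025/139 + sqrt(11209)*(-1/116640) = -7025/139 - sqrt(11209)/116640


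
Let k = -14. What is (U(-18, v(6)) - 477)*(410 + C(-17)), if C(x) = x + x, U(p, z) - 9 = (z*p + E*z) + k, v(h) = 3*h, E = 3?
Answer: -282752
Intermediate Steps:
U(p, z) = -5 + 3*z + p*z (U(p, z) = 9 + ((z*p + 3*z) - 14) = 9 + ((p*z + 3*z) - 14) = 9 + ((3*z + p*z) - 14) = 9 + (-14 + 3*z + p*z) = -5 + 3*z + p*z)
C(x) = 2*x
(U(-18, v(6)) - 477)*(410 + C(-17)) = ((-5 + 3*(3*6) - 54*6) - 477)*(410 + 2*(-17)) = ((-5 + 3*18 - 18*18) - 477)*(410 - 34) = ((-5 + 54 - 324) - 477)*376 = (-275 - 477)*376 = -752*376 = -282752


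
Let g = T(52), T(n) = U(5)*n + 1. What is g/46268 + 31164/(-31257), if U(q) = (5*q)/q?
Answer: -477912625/482066292 ≈ -0.99138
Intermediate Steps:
U(q) = 5
T(n) = 1 + 5*n (T(n) = 5*n + 1 = 1 + 5*n)
g = 261 (g = 1 + 5*52 = 1 + 260 = 261)
g/46268 + 31164/(-31257) = 261/46268 + 31164/(-31257) = 261*(1/46268) + 31164*(-1/31257) = 261/46268 - 10388/10419 = -477912625/482066292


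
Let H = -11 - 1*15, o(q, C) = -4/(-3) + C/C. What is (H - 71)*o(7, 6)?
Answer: -679/3 ≈ -226.33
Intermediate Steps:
o(q, C) = 7/3 (o(q, C) = -4*(-⅓) + 1 = 4/3 + 1 = 7/3)
H = -26 (H = -11 - 15 = -26)
(H - 71)*o(7, 6) = (-26 - 71)*(7/3) = -97*7/3 = -679/3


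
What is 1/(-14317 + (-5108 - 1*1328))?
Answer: -1/20753 ≈ -4.8186e-5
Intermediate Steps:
1/(-14317 + (-5108 - 1*1328)) = 1/(-14317 + (-5108 - 1328)) = 1/(-14317 - 6436) = 1/(-20753) = -1/20753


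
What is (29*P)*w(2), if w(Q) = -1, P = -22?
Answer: 638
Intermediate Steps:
(29*P)*w(2) = (29*(-22))*(-1) = -638*(-1) = 638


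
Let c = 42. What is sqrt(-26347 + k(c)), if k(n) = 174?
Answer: I*sqrt(26173) ≈ 161.78*I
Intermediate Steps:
sqrt(-26347 + k(c)) = sqrt(-26347 + 174) = sqrt(-26173) = I*sqrt(26173)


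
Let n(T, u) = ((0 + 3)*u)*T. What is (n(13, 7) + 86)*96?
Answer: 34464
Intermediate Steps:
n(T, u) = 3*T*u (n(T, u) = (3*u)*T = 3*T*u)
(n(13, 7) + 86)*96 = (3*13*7 + 86)*96 = (273 + 86)*96 = 359*96 = 34464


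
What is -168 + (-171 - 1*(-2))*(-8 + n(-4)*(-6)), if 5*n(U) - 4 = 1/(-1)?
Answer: 8962/5 ≈ 1792.4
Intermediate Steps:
n(U) = 3/5 (n(U) = 4/5 + (1/5)/(-1) = 4/5 + (1/5)*(-1) = 4/5 - 1/5 = 3/5)
-168 + (-171 - 1*(-2))*(-8 + n(-4)*(-6)) = -168 + (-171 - 1*(-2))*(-8 + (3/5)*(-6)) = -168 + (-171 + 2)*(-8 - 18/5) = -168 - 169*(-58/5) = -168 + 9802/5 = 8962/5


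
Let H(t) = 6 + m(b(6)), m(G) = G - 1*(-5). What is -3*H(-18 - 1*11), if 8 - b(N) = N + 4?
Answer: -27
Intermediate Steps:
b(N) = 4 - N (b(N) = 8 - (N + 4) = 8 - (4 + N) = 8 + (-4 - N) = 4 - N)
m(G) = 5 + G (m(G) = G + 5 = 5 + G)
H(t) = 9 (H(t) = 6 + (5 + (4 - 1*6)) = 6 + (5 + (4 - 6)) = 6 + (5 - 2) = 6 + 3 = 9)
-3*H(-18 - 1*11) = -3*9 = -27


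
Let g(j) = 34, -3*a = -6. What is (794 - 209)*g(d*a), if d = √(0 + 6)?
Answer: 19890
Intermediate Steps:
a = 2 (a = -⅓*(-6) = 2)
d = √6 ≈ 2.4495
(794 - 209)*g(d*a) = (794 - 209)*34 = 585*34 = 19890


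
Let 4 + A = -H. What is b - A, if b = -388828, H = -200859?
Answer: -589683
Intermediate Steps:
A = 200855 (A = -4 - 1*(-200859) = -4 + 200859 = 200855)
b - A = -388828 - 1*200855 = -388828 - 200855 = -589683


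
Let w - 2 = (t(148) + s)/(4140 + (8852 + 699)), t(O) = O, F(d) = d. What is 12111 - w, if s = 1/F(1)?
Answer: 165784170/13691 ≈ 12109.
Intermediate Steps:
s = 1 (s = 1/1 = 1)
w = 27531/13691 (w = 2 + (148 + 1)/(4140 + (8852 + 699)) = 2 + 149/(4140 + 9551) = 2 + 149/13691 = 27531/13691 ≈ 2.0109)
12111 - w = 12111 - 1*27531/13691 = 12111 - 27531/13691 = 165784170/13691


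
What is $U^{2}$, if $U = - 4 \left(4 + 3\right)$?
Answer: $784$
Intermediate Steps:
$U = -28$ ($U = \left(-4\right) 7 = -28$)
$U^{2} = \left(-28\right)^{2} = 784$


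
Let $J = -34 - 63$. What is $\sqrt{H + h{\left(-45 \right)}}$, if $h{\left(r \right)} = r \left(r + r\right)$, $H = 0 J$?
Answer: $45 \sqrt{2} \approx 63.64$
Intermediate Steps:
$J = -97$
$H = 0$ ($H = 0 \left(-97\right) = 0$)
$h{\left(r \right)} = 2 r^{2}$ ($h{\left(r \right)} = r 2 r = 2 r^{2}$)
$\sqrt{H + h{\left(-45 \right)}} = \sqrt{0 + 2 \left(-45\right)^{2}} = \sqrt{0 + 2 \cdot 2025} = \sqrt{0 + 4050} = \sqrt{4050} = 45 \sqrt{2}$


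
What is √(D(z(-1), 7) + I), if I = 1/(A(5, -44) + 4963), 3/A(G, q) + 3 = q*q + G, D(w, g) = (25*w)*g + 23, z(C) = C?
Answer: 3*I*√1027229908038/246623 ≈ 12.329*I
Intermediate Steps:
D(w, g) = 23 + 25*g*w (D(w, g) = 25*g*w + 23 = 23 + 25*g*w)
A(G, q) = 3/(-3 + G + q²) (A(G, q) = 3/(-3 + (q*q + G)) = 3/(-3 + (q² + G)) = 3/(-3 + (G + q²)) = 3/(-3 + G + q²))
I = 646/3206099 (I = 1/(3/(-3 + 5 + (-44)²) + 4963) = 1/(3/(-3 + 5 + 1936) + 4963) = 1/(3/1938 + 4963) = 1/(3*(1/1938) + 4963) = 1/(1/646 + 4963) = 1/(3206099/646) = 646/3206099 ≈ 0.00020149)
√(D(z(-1), 7) + I) = √((23 + 25*7*(-1)) + 646/3206099) = √((23 - 175) + 646/3206099) = √(-152 + 646/3206099) = √(-487326402/3206099) = 3*I*√1027229908038/246623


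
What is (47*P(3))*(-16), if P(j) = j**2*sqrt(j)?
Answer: -6768*sqrt(3) ≈ -11723.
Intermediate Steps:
P(j) = j**(5/2)
(47*P(3))*(-16) = (47*3**(5/2))*(-16) = (47*(9*sqrt(3)))*(-16) = (423*sqrt(3))*(-16) = -6768*sqrt(3)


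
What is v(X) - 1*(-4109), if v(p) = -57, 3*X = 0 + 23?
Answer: 4052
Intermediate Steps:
X = 23/3 (X = (0 + 23)/3 = (⅓)*23 = 23/3 ≈ 7.6667)
v(X) - 1*(-4109) = -57 - 1*(-4109) = -57 + 4109 = 4052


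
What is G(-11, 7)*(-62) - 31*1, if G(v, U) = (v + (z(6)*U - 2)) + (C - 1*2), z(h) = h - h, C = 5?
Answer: 589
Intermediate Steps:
z(h) = 0
G(v, U) = 1 + v (G(v, U) = (v + (0*U - 2)) + (5 - 1*2) = (v + (0 - 2)) + (5 - 2) = (v - 2) + 3 = (-2 + v) + 3 = 1 + v)
G(-11, 7)*(-62) - 31*1 = (1 - 11)*(-62) - 31*1 = -10*(-62) - 31 = 620 - 31 = 589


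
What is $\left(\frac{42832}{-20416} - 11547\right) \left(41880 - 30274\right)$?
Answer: $- \frac{85516774147}{638} \approx -1.3404 \cdot 10^{8}$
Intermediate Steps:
$\left(\frac{42832}{-20416} - 11547\right) \left(41880 - 30274\right) = \left(42832 \left(- \frac{1}{20416}\right) - 11547\right) 11606 = \left(- \frac{2677}{1276} - 11547\right) 11606 = \left(- \frac{14736649}{1276}\right) 11606 = - \frac{85516774147}{638}$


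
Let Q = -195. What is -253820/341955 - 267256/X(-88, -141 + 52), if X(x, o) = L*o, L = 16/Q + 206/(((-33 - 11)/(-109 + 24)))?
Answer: 70700567475332/10389392869527 ≈ 6.8051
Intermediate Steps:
L = 1706873/4290 (L = 16/(-195) + 206/(((-33 - 11)/(-109 + 24))) = 16*(-1/195) + 206/((-44/(-85))) = -16/195 + 206/((-44*(-1/85))) = -16/195 + 206/(44/85) = -16/195 + 206*(85/44) = -16/195 + 8755/22 = 1706873/4290 ≈ 397.87)
X(x, o) = 1706873*o/4290
-253820/341955 - 267256/X(-88, -141 + 52) = -253820/341955 - 267256*4290/(1706873*(-141 + 52)) = -253820*1/341955 - 267256/((1706873/4290)*(-89)) = -50764/68391 - 267256/(-151911697/4290) = -50764/68391 - 267256*(-4290/151911697) = -50764/68391 + 1146528240/151911697 = 70700567475332/10389392869527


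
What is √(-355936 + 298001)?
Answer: I*√57935 ≈ 240.7*I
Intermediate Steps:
√(-355936 + 298001) = √(-57935) = I*√57935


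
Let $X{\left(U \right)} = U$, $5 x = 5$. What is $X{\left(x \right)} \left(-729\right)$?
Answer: $-729$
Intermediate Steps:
$x = 1$ ($x = \frac{1}{5} \cdot 5 = 1$)
$X{\left(x \right)} \left(-729\right) = 1 \left(-729\right) = -729$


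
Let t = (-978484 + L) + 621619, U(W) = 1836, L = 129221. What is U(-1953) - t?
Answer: 229480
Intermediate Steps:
t = -227644 (t = (-978484 + 129221) + 621619 = -849263 + 621619 = -227644)
U(-1953) - t = 1836 - 1*(-227644) = 1836 + 227644 = 229480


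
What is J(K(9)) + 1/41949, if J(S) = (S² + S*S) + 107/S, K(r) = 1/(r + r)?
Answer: 1454292611/755082 ≈ 1926.0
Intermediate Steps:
K(r) = 1/(2*r)
J(S) = 2*S² + 107/S (J(S) = (S² + S²) + 107/S = 2*S² + 107/S)
J(K(9)) + 1/41949 = (107 + 2*((½)/9)³)/(((½)/9)) + 1/41949 = (107 + 2*((½)*(⅑))³)/(((½)*(⅑))) + 1/41949 = (107 + 2*(1/18)³)/(1/18) + 1/41949 = 18*(107 + 2*(1/5832)) + 1/41949 = 18*(107 + 1/2916) + 1/41949 = 18*(312013/2916) + 1/41949 = 312013/162 + 1/41949 = 1454292611/755082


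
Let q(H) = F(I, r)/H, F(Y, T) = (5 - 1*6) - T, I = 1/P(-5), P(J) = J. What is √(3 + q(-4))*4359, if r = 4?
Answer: 4359*√17/2 ≈ 8986.3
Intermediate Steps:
I = -⅕ (I = 1/(-5) = -⅕ ≈ -0.20000)
F(Y, T) = -1 - T (F(Y, T) = (5 - 6) - T = -1 - T)
q(H) = -5/H (q(H) = (-1 - 1*4)/H = (-1 - 4)/H = -5/H)
√(3 + q(-4))*4359 = √(3 - 5/(-4))*4359 = √(3 - 5*(-¼))*4359 = √(3 + 5/4)*4359 = √(17/4)*4359 = (√17/2)*4359 = 4359*√17/2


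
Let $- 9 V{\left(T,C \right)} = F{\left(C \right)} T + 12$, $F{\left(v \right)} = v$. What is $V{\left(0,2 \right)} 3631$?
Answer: $- \frac{14524}{3} \approx -4841.3$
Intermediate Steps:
$V{\left(T,C \right)} = - \frac{4}{3} - \frac{C T}{9}$ ($V{\left(T,C \right)} = - \frac{C T + 12}{9} = - \frac{12 + C T}{9} = - \frac{4}{3} - \frac{C T}{9}$)
$V{\left(0,2 \right)} 3631 = \left(- \frac{4}{3} - \frac{2}{9} \cdot 0\right) 3631 = \left(- \frac{4}{3} + 0\right) 3631 = \left(- \frac{4}{3}\right) 3631 = - \frac{14524}{3}$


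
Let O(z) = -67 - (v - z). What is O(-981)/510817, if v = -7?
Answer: -1041/510817 ≈ -0.0020379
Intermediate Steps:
O(z) = -60 + z (O(z) = -67 - (-7 - z) = -67 + (7 + z) = -60 + z)
O(-981)/510817 = (-60 - 981)/510817 = -1041*1/510817 = -1041/510817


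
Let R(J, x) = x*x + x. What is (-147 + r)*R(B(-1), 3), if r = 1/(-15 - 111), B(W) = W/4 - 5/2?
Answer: -37046/21 ≈ -1764.1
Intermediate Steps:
B(W) = -5/2 + W/4 (B(W) = W*(¼) - 5*½ = W/4 - 5/2 = -5/2 + W/4)
R(J, x) = x + x² (R(J, x) = x² + x = x + x²)
r = -1/126 (r = 1/(-126) = -1/126 ≈ -0.0079365)
(-147 + r)*R(B(-1), 3) = (-147 - 1/126)*(3*(1 + 3)) = -18523*4/42 = -18523/126*12 = -37046/21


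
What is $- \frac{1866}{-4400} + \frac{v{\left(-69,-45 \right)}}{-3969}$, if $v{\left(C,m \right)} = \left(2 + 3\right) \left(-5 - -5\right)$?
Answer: $\frac{933}{2200} \approx 0.42409$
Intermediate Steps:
$v{\left(C,m \right)} = 0$ ($v{\left(C,m \right)} = 5 \left(-5 + 5\right) = 5 \cdot 0 = 0$)
$- \frac{1866}{-4400} + \frac{v{\left(-69,-45 \right)}}{-3969} = - \frac{1866}{-4400} + \frac{0}{-3969} = \left(-1866\right) \left(- \frac{1}{4400}\right) + 0 \left(- \frac{1}{3969}\right) = \frac{933}{2200} + 0 = \frac{933}{2200}$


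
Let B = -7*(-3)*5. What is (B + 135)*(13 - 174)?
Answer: -38640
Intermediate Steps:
B = 105 (B = 21*5 = 105)
(B + 135)*(13 - 174) = (105 + 135)*(13 - 174) = 240*(-161) = -38640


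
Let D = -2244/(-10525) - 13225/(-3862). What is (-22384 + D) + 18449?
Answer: -159800249797/40647550 ≈ -3931.4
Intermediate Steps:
D = 147859453/40647550 (D = -2244*(-1/10525) - 13225*(-1/3862) = 2244/10525 + 13225/3862 = 147859453/40647550 ≈ 3.6376)
(-22384 + D) + 18449 = (-22384 + 147859453/40647550) + 18449 = -909706899747/40647550 + 18449 = -159800249797/40647550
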